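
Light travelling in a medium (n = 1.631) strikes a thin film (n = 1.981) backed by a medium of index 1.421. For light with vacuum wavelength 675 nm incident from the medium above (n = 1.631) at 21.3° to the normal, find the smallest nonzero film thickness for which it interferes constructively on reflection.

89.3 nm

Top surface (1.631 → 1.981): reflection off a higher-index medium gives a half-wave phase shift.
Bottom surface (1.981 → 1.421): reflection off a lower-index medium gives no phase shift.
Net: one phase inversion between the two reflected rays.
With one net inversion, constructive interference in reflection requires 2 n t cos θ_r = (m + ½) λ.
Snell's law: 1.631 sin 21.3° = 1.981 sin θ_r → sin θ_r = 0.299, cos θ_r = 0.954.
Minimum at m = 0: t = λ / (4 n cos θ_r) = 675 / (4 × 1.981 × 0.954) = 89.3 nm.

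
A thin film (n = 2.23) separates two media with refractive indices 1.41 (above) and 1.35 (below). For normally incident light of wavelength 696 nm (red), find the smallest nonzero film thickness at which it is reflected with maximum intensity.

Top surface (1.41 → 2.23): reflection off a higher-index medium gives a half-wave phase shift.
Ray reflecting at the bottom interface goes from n = 2.23 toward n = 1.35: no phase shift.
Net: one phase inversion between the two reflected rays.
With one net inversion, constructive interference in reflection requires 2 n t = (m + ½) λ.
Minimum at m = 0: t = λ / (4 n) = 696 / (4 × 2.23) = 78.0 nm.

78.0 nm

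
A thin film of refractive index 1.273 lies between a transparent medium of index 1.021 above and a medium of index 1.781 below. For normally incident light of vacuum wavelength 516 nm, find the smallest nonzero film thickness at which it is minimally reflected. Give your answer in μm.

Ray reflecting at the top interface goes from n = 1.021 toward n = 1.273: a half-wave phase shift.
Bottom surface (1.273 → 1.781): reflection off a higher-index medium gives a half-wave phase shift.
The two reflections carry the same phase change, so no net offset.
For dark reflection here: 2 n t = (m + ½) λ.
Minimum at m = 0: t = λ / (4 n) = 516 / (4 × 1.273) = 101 nm.

0.101 μm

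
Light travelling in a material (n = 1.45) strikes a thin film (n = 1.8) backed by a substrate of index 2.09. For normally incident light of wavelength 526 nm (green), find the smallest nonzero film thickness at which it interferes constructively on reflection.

146 nm

Top surface (1.45 → 1.8): reflection off a higher-index medium gives a half-wave phase shift.
At the lower boundary (n = 1.8 to n = 2.09) the reflected ray undergoes a half-wave phase shift.
Zero or two π shifts → no net half-wave offset.
So the condition for constructive reflection is 2 n t = m λ.
Minimum nonzero at m = 1: t = λ / (2 n) = 526 / (2 × 1.8) = 146 nm.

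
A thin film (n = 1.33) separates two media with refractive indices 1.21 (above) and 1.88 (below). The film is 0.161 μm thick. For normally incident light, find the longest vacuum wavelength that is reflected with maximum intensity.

428 nm

Top surface (1.21 → 1.33): reflection off a higher-index medium gives a half-wave phase shift.
Bottom surface (1.33 → 1.88): reflection off a higher-index medium gives a half-wave phase shift.
Net: no relative phase inversion (both shifts match).
With no net inversion, constructive interference in reflection requires 2 n t = m λ.
λ = 2 n t / m. The longest wavelength is m = 1: λ = 2 × 1.33 × 161 / 1.00 = 428 nm.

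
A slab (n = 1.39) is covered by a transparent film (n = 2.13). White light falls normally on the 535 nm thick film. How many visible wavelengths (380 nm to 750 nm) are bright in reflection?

At the upper boundary (n = 1.0 to n = 2.13) the reflected ray undergoes a half-wave phase shift.
Ray reflecting at the bottom interface goes from n = 2.13 toward n = 1.39: no phase shift.
The two reflections differ by half a wavelength.
With one net inversion, constructive interference in reflection requires 2 n t = (m + ½) λ.
λ = 2 n t / (m + ½) = 2279 / (m + ½) nm.
m=2: 912 nm (IR); m=3: 651 nm (visible); m=4: 506 nm (visible); m=5: 414 nm (visible); m=6: 351 nm (UV).

3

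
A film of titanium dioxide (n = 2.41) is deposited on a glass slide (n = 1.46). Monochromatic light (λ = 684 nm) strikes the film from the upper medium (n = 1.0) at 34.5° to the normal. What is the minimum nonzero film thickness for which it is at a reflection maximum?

73.0 nm

Ray reflecting at the top interface goes from n = 1.0 toward n = 2.41: a half-wave phase shift.
Bottom surface (2.41 → 1.46): reflection off a lower-index medium gives no phase shift.
Net: one phase inversion between the two reflected rays.
So the condition for constructive reflection is 2 n t cos θ_r = (m + ½) λ.
Snell's law: 1.0 sin 34.5° = 2.41 sin θ_r → sin θ_r = 0.235, cos θ_r = 0.972.
Minimum at m = 0: t = λ / (4 n cos θ_r) = 684 / (4 × 2.41 × 0.972) = 73.0 nm.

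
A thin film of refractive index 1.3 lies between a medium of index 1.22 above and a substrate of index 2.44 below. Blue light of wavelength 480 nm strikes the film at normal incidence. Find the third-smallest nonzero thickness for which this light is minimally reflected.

Ray reflecting at the top interface goes from n = 1.22 toward n = 1.3: a half-wave phase shift.
At the lower boundary (n = 1.3 to n = 2.44) the reflected ray undergoes a half-wave phase shift.
The two reflections carry the same phase change, so no net offset.
With no net inversion, destructive interference in reflection requires 2 n t = (m + ½) λ.
The third-smallest nonzero thickness corresponds to m = 2: t = (m + ½) λ / (2 n) = 2.50 × 480 / (2 × 1.3) = 462 nm.

462 nm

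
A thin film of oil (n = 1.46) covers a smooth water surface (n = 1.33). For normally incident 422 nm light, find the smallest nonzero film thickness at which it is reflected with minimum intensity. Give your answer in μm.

Top surface (1.0 → 1.46): reflection off a higher-index medium gives a half-wave phase shift.
Bottom surface (1.46 → 1.33): reflection off a lower-index medium gives no phase shift.
Net: one phase inversion between the two reflected rays.
For weak reflection here: 2 n t = m λ.
Minimum nonzero at m = 1: t = λ / (2 n) = 422 / (2 × 1.46) = 145 nm.

0.145 μm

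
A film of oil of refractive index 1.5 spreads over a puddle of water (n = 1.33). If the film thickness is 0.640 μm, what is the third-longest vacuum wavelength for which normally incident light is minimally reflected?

640 nm

At the upper boundary (n = 1.0 to n = 1.5) the reflected ray undergoes a half-wave phase shift.
Ray reflecting at the bottom interface goes from n = 1.5 toward n = 1.33: no phase shift.
The two reflections differ by half a wavelength.
With one net inversion, destructive interference in reflection requires 2 n t = m λ.
λ = 2 n t / m. The third-longest wavelength is m = 3: λ = 2 × 1.5 × 640 / 3.00 = 640 nm.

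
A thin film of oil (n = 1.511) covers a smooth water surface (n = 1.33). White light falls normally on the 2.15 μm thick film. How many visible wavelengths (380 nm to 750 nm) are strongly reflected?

8

At the upper boundary (n = 1.0 to n = 1.511) the reflected ray undergoes a half-wave phase shift.
At the lower boundary (n = 1.511 to n = 1.33) the reflected ray undergoes no phase shift.
Net: one phase inversion between the two reflected rays.
So the condition for constructive reflection is 2 n t = (m + ½) λ.
λ = 2 n t / (m + ½) = 6497 / (m + ½) nm.
m=8: 764 nm (IR); m=9: 684 nm (visible); m=10: 619 nm (visible); m=11: 565 nm (visible); m=12: 520 nm (visible); m=13: 481 nm (visible); m=14: 448 nm (visible); m=15: 419 nm (visible); m=16: 394 nm (visible); m=17: 371 nm (UV).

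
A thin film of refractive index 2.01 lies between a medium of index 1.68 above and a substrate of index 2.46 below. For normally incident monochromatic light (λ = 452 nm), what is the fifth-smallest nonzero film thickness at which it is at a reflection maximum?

Ray reflecting at the top interface goes from n = 1.68 toward n = 2.01: a half-wave phase shift.
Ray reflecting at the bottom interface goes from n = 2.01 toward n = 2.46: a half-wave phase shift.
Zero or two π shifts → no net half-wave offset.
For strong reflection here: 2 n t = m λ.
The fifth-smallest nonzero thickness corresponds to m = 5: t = m λ / (2 n) = 5.00 × 452 / (2 × 2.01) = 562 nm.

562 nm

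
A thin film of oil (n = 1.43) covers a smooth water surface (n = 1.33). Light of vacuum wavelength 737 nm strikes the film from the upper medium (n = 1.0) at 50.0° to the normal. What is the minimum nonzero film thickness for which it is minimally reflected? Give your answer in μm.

Ray reflecting at the top interface goes from n = 1.0 toward n = 1.43: a half-wave phase shift.
Ray reflecting at the bottom interface goes from n = 1.43 toward n = 1.33: no phase shift.
The two reflections differ by half a wavelength.
With one net inversion, destructive interference in reflection requires 2 n t cos θ_r = m λ.
Snell's law: 1.0 sin 50.0° = 1.43 sin θ_r → sin θ_r = 0.536, cos θ_r = 0.844.
Minimum nonzero at m = 1: t = λ / (2 n cos θ_r) = 737 / (2 × 1.43 × 0.844) = 305 nm.

0.305 μm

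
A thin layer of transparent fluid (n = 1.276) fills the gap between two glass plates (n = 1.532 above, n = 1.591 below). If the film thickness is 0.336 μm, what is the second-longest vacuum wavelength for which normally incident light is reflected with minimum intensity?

Ray reflecting at the top interface goes from n = 1.532 toward n = 1.276: no phase shift.
At the lower boundary (n = 1.276 to n = 1.591) the reflected ray undergoes a half-wave phase shift.
Exactly one π shift → a net half-wave offset.
For dark reflection here: 2 n t = m λ.
λ = 2 n t / m. The second-longest wavelength is m = 2: λ = 2 × 1.276 × 336 / 2.00 = 429 nm.

429 nm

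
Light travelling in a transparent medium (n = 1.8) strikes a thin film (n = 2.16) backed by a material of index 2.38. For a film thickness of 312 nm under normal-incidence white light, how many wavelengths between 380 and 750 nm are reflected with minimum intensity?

2

Top surface (1.8 → 2.16): reflection off a higher-index medium gives a half-wave phase shift.
Bottom surface (2.16 → 2.38): reflection off a higher-index medium gives a half-wave phase shift.
The two reflections carry the same phase change, so no net offset.
With no net inversion, destructive interference in reflection requires 2 n t = (m + ½) λ.
λ = 2 n t / (m + ½) = 1348 / (m + ½) nm.
m=1: 899 nm (IR); m=2: 539 nm (visible); m=3: 385 nm (visible); m=4: 300 nm (UV).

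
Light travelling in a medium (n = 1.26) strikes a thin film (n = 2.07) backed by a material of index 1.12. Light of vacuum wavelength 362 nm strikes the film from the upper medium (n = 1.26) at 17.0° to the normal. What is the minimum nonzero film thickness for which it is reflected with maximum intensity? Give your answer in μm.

0.0444 μm

Ray reflecting at the top interface goes from n = 1.26 toward n = 2.07: a half-wave phase shift.
At the lower boundary (n = 2.07 to n = 1.12) the reflected ray undergoes no phase shift.
Exactly one π shift → a net half-wave offset.
So the condition for constructive reflection is 2 n t cos θ_r = (m + ½) λ.
Snell's law: 1.26 sin 17.0° = 2.07 sin θ_r → sin θ_r = 0.178, cos θ_r = 0.984.
Minimum at m = 0: t = λ / (4 n cos θ_r) = 362 / (4 × 2.07 × 0.984) = 44.4 nm.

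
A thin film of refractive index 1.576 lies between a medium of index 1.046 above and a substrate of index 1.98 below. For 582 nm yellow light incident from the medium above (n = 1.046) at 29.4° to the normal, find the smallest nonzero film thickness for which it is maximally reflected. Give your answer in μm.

0.195 μm

Top surface (1.046 → 1.576): reflection off a higher-index medium gives a half-wave phase shift.
At the lower boundary (n = 1.576 to n = 1.98) the reflected ray undergoes a half-wave phase shift.
Zero or two π shifts → no net half-wave offset.
For maximum reflection here: 2 n t cos θ_r = m λ.
Snell's law: 1.046 sin 29.4° = 1.576 sin θ_r → sin θ_r = 0.326, cos θ_r = 0.945.
Minimum nonzero at m = 1: t = λ / (2 n cos θ_r) = 582 / (2 × 1.576 × 0.945) = 195 nm.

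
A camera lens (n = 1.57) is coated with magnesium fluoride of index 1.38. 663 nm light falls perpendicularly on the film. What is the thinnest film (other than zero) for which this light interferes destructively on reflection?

120 nm

At the upper boundary (n = 1.0 to n = 1.38) the reflected ray undergoes a half-wave phase shift.
Bottom surface (1.38 → 1.57): reflection off a higher-index medium gives a half-wave phase shift.
The two reflections carry the same phase change, so no net offset.
With no net inversion, destructive interference in reflection requires 2 n t = (m + ½) λ.
Minimum at m = 0: t = λ / (4 n) = 663 / (4 × 1.38) = 120 nm.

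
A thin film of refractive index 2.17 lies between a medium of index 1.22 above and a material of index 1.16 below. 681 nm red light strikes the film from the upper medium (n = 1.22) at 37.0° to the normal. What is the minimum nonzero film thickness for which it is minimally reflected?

Ray reflecting at the top interface goes from n = 1.22 toward n = 2.17: a half-wave phase shift.
At the lower boundary (n = 2.17 to n = 1.16) the reflected ray undergoes no phase shift.
The two reflections differ by half a wavelength.
So the condition for destructive reflection is 2 n t cos θ_r = m λ.
Snell's law: 1.22 sin 37.0° = 2.17 sin θ_r → sin θ_r = 0.338, cos θ_r = 0.941.
Minimum nonzero at m = 1: t = λ / (2 n cos θ_r) = 681 / (2 × 2.17 × 0.941) = 167 nm.

167 nm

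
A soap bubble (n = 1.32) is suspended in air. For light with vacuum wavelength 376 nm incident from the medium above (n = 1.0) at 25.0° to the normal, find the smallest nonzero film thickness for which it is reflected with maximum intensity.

75.2 nm

Ray reflecting at the top interface goes from n = 1.0 toward n = 1.32: a half-wave phase shift.
Bottom surface (1.32 → 1.0): reflection off a lower-index medium gives no phase shift.
Net: one phase inversion between the two reflected rays.
So the condition for constructive reflection is 2 n t cos θ_r = (m + ½) λ.
Snell's law: 1.0 sin 25.0° = 1.32 sin θ_r → sin θ_r = 0.320, cos θ_r = 0.947.
Minimum at m = 0: t = λ / (4 n cos θ_r) = 376 / (4 × 1.32 × 0.947) = 75.2 nm.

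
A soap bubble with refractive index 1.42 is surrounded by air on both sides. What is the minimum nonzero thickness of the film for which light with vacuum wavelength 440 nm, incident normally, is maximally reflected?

Top surface (1.0 → 1.42): reflection off a higher-index medium gives a half-wave phase shift.
At the lower boundary (n = 1.42 to n = 1.0) the reflected ray undergoes no phase shift.
Net: one phase inversion between the two reflected rays.
For bright reflection here: 2 n t = (m + ½) λ.
Minimum at m = 0: t = λ / (4 n) = 440 / (4 × 1.42) = 77.5 nm.

77.5 nm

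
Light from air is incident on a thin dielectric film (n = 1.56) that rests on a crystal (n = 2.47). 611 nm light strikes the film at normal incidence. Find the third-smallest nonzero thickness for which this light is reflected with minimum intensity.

490 nm

At the upper boundary (n = 1.0 to n = 1.56) the reflected ray undergoes a half-wave phase shift.
Ray reflecting at the bottom interface goes from n = 1.56 toward n = 2.47: a half-wave phase shift.
Zero or two π shifts → no net half-wave offset.
For dark reflection here: 2 n t = (m + ½) λ.
The third-smallest nonzero thickness corresponds to m = 2: t = (m + ½) λ / (2 n) = 2.50 × 611 / (2 × 1.56) = 490 nm.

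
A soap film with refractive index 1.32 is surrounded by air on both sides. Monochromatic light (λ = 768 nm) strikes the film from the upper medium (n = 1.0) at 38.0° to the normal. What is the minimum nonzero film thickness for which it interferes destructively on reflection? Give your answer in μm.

At the upper boundary (n = 1.0 to n = 1.32) the reflected ray undergoes a half-wave phase shift.
At the lower boundary (n = 1.32 to n = 1.0) the reflected ray undergoes no phase shift.
Net: one phase inversion between the two reflected rays.
With one net inversion, destructive interference in reflection requires 2 n t cos θ_r = m λ.
Snell's law: 1.0 sin 38.0° = 1.32 sin θ_r → sin θ_r = 0.466, cos θ_r = 0.885.
Minimum nonzero at m = 1: t = λ / (2 n cos θ_r) = 768 / (2 × 1.32 × 0.885) = 329 nm.

0.329 μm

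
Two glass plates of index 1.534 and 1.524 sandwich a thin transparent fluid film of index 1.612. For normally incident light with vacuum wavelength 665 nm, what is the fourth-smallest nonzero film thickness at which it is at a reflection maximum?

Ray reflecting at the top interface goes from n = 1.534 toward n = 1.612: a half-wave phase shift.
At the lower boundary (n = 1.612 to n = 1.524) the reflected ray undergoes no phase shift.
Exactly one π shift → a net half-wave offset.
So the condition for constructive reflection is 2 n t = (m + ½) λ.
The fourth-smallest nonzero thickness corresponds to m = 3: t = (m + ½) λ / (2 n) = 3.50 × 665 / (2 × 1.612) = 722 nm.

722 nm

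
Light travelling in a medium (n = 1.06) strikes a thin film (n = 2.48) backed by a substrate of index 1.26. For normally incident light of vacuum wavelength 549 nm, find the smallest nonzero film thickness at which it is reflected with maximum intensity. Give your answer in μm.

Top surface (1.06 → 2.48): reflection off a higher-index medium gives a half-wave phase shift.
Ray reflecting at the bottom interface goes from n = 2.48 toward n = 1.26: no phase shift.
Net: one phase inversion between the two reflected rays.
For bright reflection here: 2 n t = (m + ½) λ.
Minimum at m = 0: t = λ / (4 n) = 549 / (4 × 2.48) = 55.3 nm.

0.0553 μm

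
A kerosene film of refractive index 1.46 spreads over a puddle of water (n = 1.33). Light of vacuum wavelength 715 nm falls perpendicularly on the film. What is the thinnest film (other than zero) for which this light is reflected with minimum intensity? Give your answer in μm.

Top surface (1.0 → 1.46): reflection off a higher-index medium gives a half-wave phase shift.
Ray reflecting at the bottom interface goes from n = 1.46 toward n = 1.33: no phase shift.
Exactly one π shift → a net half-wave offset.
With one net inversion, destructive interference in reflection requires 2 n t = m λ.
Minimum nonzero at m = 1: t = λ / (2 n) = 715 / (2 × 1.46) = 245 nm.

0.245 μm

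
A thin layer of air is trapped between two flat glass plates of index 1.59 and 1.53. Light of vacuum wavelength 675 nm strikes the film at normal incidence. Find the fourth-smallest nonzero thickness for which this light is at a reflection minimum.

Ray reflecting at the top interface goes from n = 1.59 toward n = 1.0: no phase shift.
Bottom surface (1.0 → 1.53): reflection off a higher-index medium gives a half-wave phase shift.
Exactly one π shift → a net half-wave offset.
With one net inversion, destructive interference in reflection requires 2 n t = m λ.
The fourth-smallest nonzero thickness corresponds to m = 4: t = m λ / (2 n) = 4.00 × 675 / (2 × 1.0) = 1350 nm.

1350 nm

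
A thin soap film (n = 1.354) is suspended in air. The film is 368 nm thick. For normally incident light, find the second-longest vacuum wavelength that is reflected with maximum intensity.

Ray reflecting at the top interface goes from n = 1.0 toward n = 1.354: a half-wave phase shift.
At the lower boundary (n = 1.354 to n = 1.0) the reflected ray undergoes no phase shift.
Net: one phase inversion between the two reflected rays.
With one net inversion, constructive interference in reflection requires 2 n t = (m + ½) λ.
λ = 2 n t / (m + ½). The second-longest wavelength is m = 1: λ = 2 × 1.354 × 368 / 1.50 = 664 nm.

664 nm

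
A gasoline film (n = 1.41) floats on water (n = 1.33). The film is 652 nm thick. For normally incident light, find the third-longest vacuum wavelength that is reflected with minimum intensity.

613 nm

Top surface (1.0 → 1.41): reflection off a higher-index medium gives a half-wave phase shift.
Bottom surface (1.41 → 1.33): reflection off a lower-index medium gives no phase shift.
Exactly one π shift → a net half-wave offset.
So the condition for destructive reflection is 2 n t = m λ.
λ = 2 n t / m. The third-longest wavelength is m = 3: λ = 2 × 1.41 × 652 / 3.00 = 613 nm.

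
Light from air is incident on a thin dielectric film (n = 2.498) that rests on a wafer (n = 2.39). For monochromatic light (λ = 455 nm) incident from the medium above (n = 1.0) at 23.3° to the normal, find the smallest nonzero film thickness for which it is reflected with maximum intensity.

Ray reflecting at the top interface goes from n = 1.0 toward n = 2.498: a half-wave phase shift.
At the lower boundary (n = 2.498 to n = 2.39) the reflected ray undergoes no phase shift.
Exactly one π shift → a net half-wave offset.
So the condition for constructive reflection is 2 n t cos θ_r = (m + ½) λ.
Snell's law: 1.0 sin 23.3° = 2.498 sin θ_r → sin θ_r = 0.158, cos θ_r = 0.987.
Minimum at m = 0: t = λ / (4 n cos θ_r) = 455 / (4 × 2.498 × 0.987) = 46.1 nm.

46.1 nm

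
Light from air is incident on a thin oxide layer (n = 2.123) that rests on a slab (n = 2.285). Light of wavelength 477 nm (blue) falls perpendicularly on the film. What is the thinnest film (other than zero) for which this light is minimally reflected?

At the upper boundary (n = 1.0 to n = 2.123) the reflected ray undergoes a half-wave phase shift.
Bottom surface (2.123 → 2.285): reflection off a higher-index medium gives a half-wave phase shift.
Zero or two π shifts → no net half-wave offset.
So the condition for destructive reflection is 2 n t = (m + ½) λ.
Minimum at m = 0: t = λ / (4 n) = 477 / (4 × 2.123) = 56.2 nm.

56.2 nm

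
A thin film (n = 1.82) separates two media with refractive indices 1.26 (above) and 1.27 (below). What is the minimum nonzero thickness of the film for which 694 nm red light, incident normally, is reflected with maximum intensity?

95.3 nm

At the upper boundary (n = 1.26 to n = 1.82) the reflected ray undergoes a half-wave phase shift.
At the lower boundary (n = 1.82 to n = 1.27) the reflected ray undergoes no phase shift.
Net: one phase inversion between the two reflected rays.
For bright reflection here: 2 n t = (m + ½) λ.
Minimum at m = 0: t = λ / (4 n) = 694 / (4 × 1.82) = 95.3 nm.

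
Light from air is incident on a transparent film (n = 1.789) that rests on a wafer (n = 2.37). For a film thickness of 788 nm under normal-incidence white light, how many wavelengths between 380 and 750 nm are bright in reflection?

4

Top surface (1.0 → 1.789): reflection off a higher-index medium gives a half-wave phase shift.
Bottom surface (1.789 → 2.37): reflection off a higher-index medium gives a half-wave phase shift.
Zero or two π shifts → no net half-wave offset.
With no net inversion, constructive interference in reflection requires 2 n t = m λ.
λ = 2 n t / m = 2819 / m nm.
m=3: 940 nm (IR); m=4: 705 nm (visible); m=5: 564 nm (visible); m=6: 470 nm (visible); m=7: 403 nm (visible); m=8: 352 nm (UV).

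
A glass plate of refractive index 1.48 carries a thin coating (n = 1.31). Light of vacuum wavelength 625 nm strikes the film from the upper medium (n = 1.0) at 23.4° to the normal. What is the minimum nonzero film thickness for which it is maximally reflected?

250 nm

Ray reflecting at the top interface goes from n = 1.0 toward n = 1.31: a half-wave phase shift.
Bottom surface (1.31 → 1.48): reflection off a higher-index medium gives a half-wave phase shift.
Zero or two π shifts → no net half-wave offset.
For maximum reflection here: 2 n t cos θ_r = m λ.
Snell's law: 1.0 sin 23.4° = 1.31 sin θ_r → sin θ_r = 0.303, cos θ_r = 0.953.
Minimum nonzero at m = 1: t = λ / (2 n cos θ_r) = 625 / (2 × 1.31 × 0.953) = 250 nm.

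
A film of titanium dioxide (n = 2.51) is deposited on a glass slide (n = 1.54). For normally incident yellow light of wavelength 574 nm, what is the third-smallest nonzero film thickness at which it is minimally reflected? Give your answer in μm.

Top surface (1.0 → 2.51): reflection off a higher-index medium gives a half-wave phase shift.
At the lower boundary (n = 2.51 to n = 1.54) the reflected ray undergoes no phase shift.
Net: one phase inversion between the two reflected rays.
For weak reflection here: 2 n t = m λ.
The third-smallest nonzero thickness corresponds to m = 3: t = m λ / (2 n) = 3.00 × 574 / (2 × 2.51) = 343 nm.

0.343 μm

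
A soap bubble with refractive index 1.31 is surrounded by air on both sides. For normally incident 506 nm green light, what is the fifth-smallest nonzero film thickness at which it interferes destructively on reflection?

966 nm

At the upper boundary (n = 1.0 to n = 1.31) the reflected ray undergoes a half-wave phase shift.
At the lower boundary (n = 1.31 to n = 1.0) the reflected ray undergoes no phase shift.
Net: one phase inversion between the two reflected rays.
With one net inversion, destructive interference in reflection requires 2 n t = m λ.
The fifth-smallest nonzero thickness corresponds to m = 5: t = m λ / (2 n) = 5.00 × 506 / (2 × 1.31) = 966 nm.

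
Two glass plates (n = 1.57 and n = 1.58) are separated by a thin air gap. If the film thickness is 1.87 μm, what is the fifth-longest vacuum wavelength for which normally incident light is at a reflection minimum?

At the upper boundary (n = 1.57 to n = 1.0) the reflected ray undergoes no phase shift.
At the lower boundary (n = 1.0 to n = 1.58) the reflected ray undergoes a half-wave phase shift.
The two reflections differ by half a wavelength.
For minimum reflection here: 2 n t = m λ.
λ = 2 n t / m. The fifth-longest wavelength is m = 5: λ = 2 × 1.0 × 1870 / 5.00 = 748 nm.

748 nm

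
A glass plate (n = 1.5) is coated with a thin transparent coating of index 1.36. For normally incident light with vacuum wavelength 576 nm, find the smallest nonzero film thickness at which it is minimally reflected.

106 nm

Top surface (1.0 → 1.36): reflection off a higher-index medium gives a half-wave phase shift.
Bottom surface (1.36 → 1.5): reflection off a higher-index medium gives a half-wave phase shift.
Net: no relative phase inversion (both shifts match).
So the condition for destructive reflection is 2 n t = (m + ½) λ.
Minimum at m = 0: t = λ / (4 n) = 576 / (4 × 1.36) = 106 nm.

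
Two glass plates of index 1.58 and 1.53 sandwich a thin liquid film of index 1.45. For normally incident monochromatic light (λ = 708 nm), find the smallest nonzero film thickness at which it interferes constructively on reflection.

Ray reflecting at the top interface goes from n = 1.58 toward n = 1.45: no phase shift.
At the lower boundary (n = 1.45 to n = 1.53) the reflected ray undergoes a half-wave phase shift.
The two reflections differ by half a wavelength.
With one net inversion, constructive interference in reflection requires 2 n t = (m + ½) λ.
Minimum at m = 0: t = λ / (4 n) = 708 / (4 × 1.45) = 122 nm.

122 nm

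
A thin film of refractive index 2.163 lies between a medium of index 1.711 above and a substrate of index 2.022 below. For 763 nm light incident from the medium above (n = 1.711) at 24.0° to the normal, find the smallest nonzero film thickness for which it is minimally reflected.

186 nm

At the upper boundary (n = 1.711 to n = 2.163) the reflected ray undergoes a half-wave phase shift.
Ray reflecting at the bottom interface goes from n = 2.163 toward n = 2.022: no phase shift.
The two reflections differ by half a wavelength.
For weak reflection here: 2 n t cos θ_r = m λ.
Snell's law: 1.711 sin 24.0° = 2.163 sin θ_r → sin θ_r = 0.322, cos θ_r = 0.947.
Minimum nonzero at m = 1: t = λ / (2 n cos θ_r) = 763 / (2 × 2.163 × 0.947) = 186 nm.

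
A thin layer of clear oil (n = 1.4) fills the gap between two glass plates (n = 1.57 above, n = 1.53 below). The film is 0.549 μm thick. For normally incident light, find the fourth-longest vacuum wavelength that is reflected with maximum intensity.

At the upper boundary (n = 1.57 to n = 1.4) the reflected ray undergoes no phase shift.
Ray reflecting at the bottom interface goes from n = 1.4 toward n = 1.53: a half-wave phase shift.
Exactly one π shift → a net half-wave offset.
With one net inversion, constructive interference in reflection requires 2 n t = (m + ½) λ.
λ = 2 n t / (m + ½). The fourth-longest wavelength is m = 3: λ = 2 × 1.4 × 549 / 3.50 = 439 nm.

439 nm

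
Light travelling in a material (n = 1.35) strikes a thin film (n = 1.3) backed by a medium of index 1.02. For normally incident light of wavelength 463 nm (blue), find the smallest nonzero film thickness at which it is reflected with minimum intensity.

89.0 nm

Ray reflecting at the top interface goes from n = 1.35 toward n = 1.3: no phase shift.
Ray reflecting at the bottom interface goes from n = 1.3 toward n = 1.02: no phase shift.
Net: no relative phase inversion (both shifts match).
So the condition for destructive reflection is 2 n t = (m + ½) λ.
Minimum at m = 0: t = λ / (4 n) = 463 / (4 × 1.3) = 89.0 nm.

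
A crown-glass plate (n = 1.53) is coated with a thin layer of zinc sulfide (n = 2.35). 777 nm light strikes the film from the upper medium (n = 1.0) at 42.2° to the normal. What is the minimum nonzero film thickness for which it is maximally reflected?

Ray reflecting at the top interface goes from n = 1.0 toward n = 2.35: a half-wave phase shift.
At the lower boundary (n = 2.35 to n = 1.53) the reflected ray undergoes no phase shift.
Exactly one π shift → a net half-wave offset.
So the condition for constructive reflection is 2 n t cos θ_r = (m + ½) λ.
Snell's law: 1.0 sin 42.2° = 2.35 sin θ_r → sin θ_r = 0.286, cos θ_r = 0.958.
Minimum at m = 0: t = λ / (4 n cos θ_r) = 777 / (4 × 2.35 × 0.958) = 86.3 nm.

86.3 nm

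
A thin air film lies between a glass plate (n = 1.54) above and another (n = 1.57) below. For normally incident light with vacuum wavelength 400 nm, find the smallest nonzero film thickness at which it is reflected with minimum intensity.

Top surface (1.54 → 1.0): reflection off a lower-index medium gives no phase shift.
Bottom surface (1.0 → 1.57): reflection off a higher-index medium gives a half-wave phase shift.
Net: one phase inversion between the two reflected rays.
With one net inversion, destructive interference in reflection requires 2 n t = m λ.
Minimum nonzero at m = 1: t = λ / (2 n) = 400 / (2 × 1.0) = 200 nm.

200 nm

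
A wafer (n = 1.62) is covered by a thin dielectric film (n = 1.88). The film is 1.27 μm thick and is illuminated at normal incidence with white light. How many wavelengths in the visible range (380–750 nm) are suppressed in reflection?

Top surface (1.0 → 1.88): reflection off a higher-index medium gives a half-wave phase shift.
Ray reflecting at the bottom interface goes from n = 1.88 toward n = 1.62: no phase shift.
The two reflections differ by half a wavelength.
With one net inversion, destructive interference in reflection requires 2 n t = m λ.
λ = 2 n t / m = 4775 / m nm.
m=6: 796 nm (IR); m=7: 682 nm (visible); m=8: 597 nm (visible); m=9: 531 nm (visible); m=10: 478 nm (visible); m=11: 434 nm (visible); m=12: 398 nm (visible); m=13: 367 nm (UV).

6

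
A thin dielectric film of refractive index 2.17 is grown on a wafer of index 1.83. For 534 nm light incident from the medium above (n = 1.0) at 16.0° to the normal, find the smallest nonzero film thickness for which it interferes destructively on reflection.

Ray reflecting at the top interface goes from n = 1.0 toward n = 2.17: a half-wave phase shift.
At the lower boundary (n = 2.17 to n = 1.83) the reflected ray undergoes no phase shift.
The two reflections differ by half a wavelength.
So the condition for destructive reflection is 2 n t cos θ_r = m λ.
Snell's law: 1.0 sin 16.0° = 2.17 sin θ_r → sin θ_r = 0.127, cos θ_r = 0.992.
Minimum nonzero at m = 1: t = λ / (2 n cos θ_r) = 534 / (2 × 2.17 × 0.992) = 124 nm.

124 nm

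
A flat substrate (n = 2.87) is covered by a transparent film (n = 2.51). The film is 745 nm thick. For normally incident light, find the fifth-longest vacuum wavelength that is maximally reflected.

Top surface (1.0 → 2.51): reflection off a higher-index medium gives a half-wave phase shift.
Bottom surface (2.51 → 2.87): reflection off a higher-index medium gives a half-wave phase shift.
Net: no relative phase inversion (both shifts match).
With no net inversion, constructive interference in reflection requires 2 n t = m λ.
λ = 2 n t / m. The fifth-longest wavelength is m = 5: λ = 2 × 2.51 × 745 / 5.00 = 748 nm.

748 nm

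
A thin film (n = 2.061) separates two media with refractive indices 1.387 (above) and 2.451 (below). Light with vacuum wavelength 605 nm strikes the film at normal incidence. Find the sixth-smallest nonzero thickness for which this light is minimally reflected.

807 nm

Top surface (1.387 → 2.061): reflection off a higher-index medium gives a half-wave phase shift.
Bottom surface (2.061 → 2.451): reflection off a higher-index medium gives a half-wave phase shift.
Net: no relative phase inversion (both shifts match).
So the condition for destructive reflection is 2 n t = (m + ½) λ.
The sixth-smallest nonzero thickness corresponds to m = 5: t = (m + ½) λ / (2 n) = 5.50 × 605 / (2 × 2.061) = 807 nm.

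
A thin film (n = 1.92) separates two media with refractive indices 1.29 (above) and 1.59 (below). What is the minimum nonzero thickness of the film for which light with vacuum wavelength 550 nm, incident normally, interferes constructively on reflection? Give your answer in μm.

0.0716 μm

Top surface (1.29 → 1.92): reflection off a higher-index medium gives a half-wave phase shift.
Bottom surface (1.92 → 1.59): reflection off a lower-index medium gives no phase shift.
Exactly one π shift → a net half-wave offset.
With one net inversion, constructive interference in reflection requires 2 n t = (m + ½) λ.
Minimum at m = 0: t = λ / (4 n) = 550 / (4 × 1.92) = 71.6 nm.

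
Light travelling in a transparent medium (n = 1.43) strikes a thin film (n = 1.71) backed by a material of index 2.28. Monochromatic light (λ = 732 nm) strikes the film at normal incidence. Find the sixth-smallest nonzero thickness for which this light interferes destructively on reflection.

1177 nm

At the upper boundary (n = 1.43 to n = 1.71) the reflected ray undergoes a half-wave phase shift.
Bottom surface (1.71 → 2.28): reflection off a higher-index medium gives a half-wave phase shift.
Net: no relative phase inversion (both shifts match).
So the condition for destructive reflection is 2 n t = (m + ½) λ.
The sixth-smallest nonzero thickness corresponds to m = 5: t = (m + ½) λ / (2 n) = 5.50 × 732 / (2 × 1.71) = 1177 nm.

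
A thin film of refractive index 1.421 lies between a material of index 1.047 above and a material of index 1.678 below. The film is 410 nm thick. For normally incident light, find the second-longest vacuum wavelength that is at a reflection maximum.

583 nm

Ray reflecting at the top interface goes from n = 1.047 toward n = 1.421: a half-wave phase shift.
At the lower boundary (n = 1.421 to n = 1.678) the reflected ray undergoes a half-wave phase shift.
Zero or two π shifts → no net half-wave offset.
With no net inversion, constructive interference in reflection requires 2 n t = m λ.
λ = 2 n t / m. The second-longest wavelength is m = 2: λ = 2 × 1.421 × 410 / 2.00 = 583 nm.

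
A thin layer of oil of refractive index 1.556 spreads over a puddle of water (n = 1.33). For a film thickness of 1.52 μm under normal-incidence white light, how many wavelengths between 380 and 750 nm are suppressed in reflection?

Ray reflecting at the top interface goes from n = 1.0 toward n = 1.556: a half-wave phase shift.
At the lower boundary (n = 1.556 to n = 1.33) the reflected ray undergoes no phase shift.
Exactly one π shift → a net half-wave offset.
So the condition for destructive reflection is 2 n t = m λ.
λ = 2 n t / m = 4730 / m nm.
m=6: 788 nm (IR); m=7: 676 nm (visible); m=8: 591 nm (visible); m=9: 526 nm (visible); m=10: 473 nm (visible); m=11: 430 nm (visible); m=12: 394 nm (visible); m=13: 364 nm (UV).

6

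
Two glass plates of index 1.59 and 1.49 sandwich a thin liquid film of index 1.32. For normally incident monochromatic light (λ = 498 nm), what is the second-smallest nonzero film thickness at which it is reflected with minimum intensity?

377 nm

Ray reflecting at the top interface goes from n = 1.59 toward n = 1.32: no phase shift.
Bottom surface (1.32 → 1.49): reflection off a higher-index medium gives a half-wave phase shift.
Exactly one π shift → a net half-wave offset.
So the condition for destructive reflection is 2 n t = m λ.
The second-smallest nonzero thickness corresponds to m = 2: t = m λ / (2 n) = 2.00 × 498 / (2 × 1.32) = 377 nm.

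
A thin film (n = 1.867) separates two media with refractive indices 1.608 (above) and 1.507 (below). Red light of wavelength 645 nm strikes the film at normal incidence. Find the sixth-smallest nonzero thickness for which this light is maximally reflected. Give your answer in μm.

Top surface (1.608 → 1.867): reflection off a higher-index medium gives a half-wave phase shift.
Bottom surface (1.867 → 1.507): reflection off a lower-index medium gives no phase shift.
Net: one phase inversion between the two reflected rays.
For bright reflection here: 2 n t = (m + ½) λ.
The sixth-smallest nonzero thickness corresponds to m = 5: t = (m + ½) λ / (2 n) = 5.50 × 645 / (2 × 1.867) = 950 nm.

0.950 μm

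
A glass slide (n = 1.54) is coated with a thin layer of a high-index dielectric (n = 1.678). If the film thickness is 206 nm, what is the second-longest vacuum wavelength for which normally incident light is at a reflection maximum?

Top surface (1.0 → 1.678): reflection off a higher-index medium gives a half-wave phase shift.
At the lower boundary (n = 1.678 to n = 1.54) the reflected ray undergoes no phase shift.
Net: one phase inversion between the two reflected rays.
So the condition for constructive reflection is 2 n t = (m + ½) λ.
λ = 2 n t / (m + ½). The second-longest wavelength is m = 1: λ = 2 × 1.678 × 206 / 1.50 = 461 nm.

461 nm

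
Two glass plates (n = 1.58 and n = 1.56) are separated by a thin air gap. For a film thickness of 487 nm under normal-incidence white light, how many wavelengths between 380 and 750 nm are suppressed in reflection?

Top surface (1.58 → 1.0): reflection off a lower-index medium gives no phase shift.
Ray reflecting at the bottom interface goes from n = 1.0 toward n = 1.56: a half-wave phase shift.
The two reflections differ by half a wavelength.
For dark reflection here: 2 n t = m λ.
λ = 2 n t / m = 974 / m nm.
m=1: 974 nm (IR); m=2: 487 nm (visible); m=3: 325 nm (UV).

1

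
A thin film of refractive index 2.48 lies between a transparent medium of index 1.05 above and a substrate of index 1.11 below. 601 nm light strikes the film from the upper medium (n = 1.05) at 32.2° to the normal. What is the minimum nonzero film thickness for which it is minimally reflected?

Ray reflecting at the top interface goes from n = 1.05 toward n = 2.48: a half-wave phase shift.
At the lower boundary (n = 2.48 to n = 1.11) the reflected ray undergoes no phase shift.
The two reflections differ by half a wavelength.
With one net inversion, destructive interference in reflection requires 2 n t cos θ_r = m λ.
Snell's law: 1.05 sin 32.2° = 2.48 sin θ_r → sin θ_r = 0.226, cos θ_r = 0.974.
Minimum nonzero at m = 1: t = λ / (2 n cos θ_r) = 601 / (2 × 2.48 × 0.974) = 124 nm.

124 nm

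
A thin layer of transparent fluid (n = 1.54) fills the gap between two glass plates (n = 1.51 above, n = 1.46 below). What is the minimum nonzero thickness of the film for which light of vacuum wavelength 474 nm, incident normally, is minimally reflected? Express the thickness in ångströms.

1539 Å

Ray reflecting at the top interface goes from n = 1.51 toward n = 1.54: a half-wave phase shift.
Bottom surface (1.54 → 1.46): reflection off a lower-index medium gives no phase shift.
Exactly one π shift → a net half-wave offset.
For weak reflection here: 2 n t = m λ.
Minimum nonzero at m = 1: t = λ / (2 n) = 474 / (2 × 1.54) = 154 nm.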